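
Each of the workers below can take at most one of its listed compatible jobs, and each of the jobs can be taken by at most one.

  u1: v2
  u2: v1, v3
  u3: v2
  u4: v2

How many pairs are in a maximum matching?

2

Unit-capacity flow: source→left, listed edges, right→sink; max matching = max flow.
Augmenting path u1→v2 (+1); matched 1.
Augmenting path u2→v1 (+1); matched 2.
No augmenting path remains; maximum matching = 2.
König certificate: {u2, v2} is a vertex cover of size 2 (every listed pair touches it), so no matching can be larger.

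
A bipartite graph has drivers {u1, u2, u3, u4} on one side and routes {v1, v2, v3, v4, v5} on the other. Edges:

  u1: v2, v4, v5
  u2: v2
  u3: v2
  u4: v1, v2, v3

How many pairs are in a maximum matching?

Unit-capacity flow: source→left, listed edges, right→sink; max matching = max flow.
Augmenting path u1→v2 (+1); matched 1.
Augmenting path u4→v1 (+1); matched 2.
Augmenting path u2→v2→u1→v4 (+1); matched 3.
No augmenting path remains; maximum matching = 3.
König certificate: {u1, u4, v2} is a vertex cover of size 3 (every listed pair touches it), so no matching can be larger.

3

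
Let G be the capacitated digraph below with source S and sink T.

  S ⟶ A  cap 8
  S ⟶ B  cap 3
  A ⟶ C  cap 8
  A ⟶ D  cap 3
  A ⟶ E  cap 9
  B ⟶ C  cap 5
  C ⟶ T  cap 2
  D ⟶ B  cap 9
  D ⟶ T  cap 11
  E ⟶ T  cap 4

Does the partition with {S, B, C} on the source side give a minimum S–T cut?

Given cut capacity: 8 + 2 = 10.
Augment S→A→C→T: bottleneck 2, flow now 2.
Augment S→A→D→T: bottleneck 3, flow now 5.
Augment S→A→E→T: bottleneck 3, flow now 8.
Augment S→B→C→A→E→T: bottleneck 1, flow now 9. (uses reverse residual edge)
No augmenting path remains; maximum flow = 9.
In the residual graph, reachable from S: {S, A, B, C, E}.
Min-cut edges: A→D (3), C→T (2), E→T (4); capacity 3 + 2 + 4 = 9.
Cut capacity 10 exceeds the max flow 9, so it is not minimum.

No — its capacity is 10, but the minimum cut has capacity 9.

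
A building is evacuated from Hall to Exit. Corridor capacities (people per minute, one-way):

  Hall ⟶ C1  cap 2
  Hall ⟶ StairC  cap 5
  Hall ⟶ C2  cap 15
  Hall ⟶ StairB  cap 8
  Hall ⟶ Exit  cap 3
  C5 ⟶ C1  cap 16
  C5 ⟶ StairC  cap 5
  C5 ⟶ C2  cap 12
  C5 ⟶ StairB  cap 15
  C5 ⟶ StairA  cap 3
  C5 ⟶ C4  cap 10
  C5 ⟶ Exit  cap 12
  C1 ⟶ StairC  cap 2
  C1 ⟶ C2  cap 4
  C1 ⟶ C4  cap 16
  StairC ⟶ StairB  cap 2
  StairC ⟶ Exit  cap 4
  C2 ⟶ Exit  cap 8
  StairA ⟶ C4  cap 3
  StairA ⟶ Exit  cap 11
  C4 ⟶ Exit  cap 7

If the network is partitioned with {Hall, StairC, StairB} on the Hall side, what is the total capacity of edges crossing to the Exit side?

Edges leaving {Hall, StairC, StairB}: Hall→C1 (2), Hall→C2 (15), Hall→Exit (3), StairC→Exit (4).
Cut capacity = 2 + 15 + 3 + 4 = 24.

24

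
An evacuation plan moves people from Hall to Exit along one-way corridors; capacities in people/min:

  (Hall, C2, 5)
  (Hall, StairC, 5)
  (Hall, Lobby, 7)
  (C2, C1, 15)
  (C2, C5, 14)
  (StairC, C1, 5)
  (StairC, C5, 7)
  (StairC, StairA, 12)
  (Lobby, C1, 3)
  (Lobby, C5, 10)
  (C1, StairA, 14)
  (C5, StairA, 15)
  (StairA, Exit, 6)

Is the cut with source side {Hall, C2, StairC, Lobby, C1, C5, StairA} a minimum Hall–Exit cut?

Yes — it is a minimum cut (capacity 6).

Given cut capacity: 6 = 6.
Augment Hall→StairC→StairA→Exit: bottleneck 5, flow now 5.
Augment Hall→C2→C1→StairA→Exit: bottleneck 1, flow now 6.
No augmenting path remains; maximum flow = 6.
Cut capacity 6 equals the max flow, so it is a minimum cut.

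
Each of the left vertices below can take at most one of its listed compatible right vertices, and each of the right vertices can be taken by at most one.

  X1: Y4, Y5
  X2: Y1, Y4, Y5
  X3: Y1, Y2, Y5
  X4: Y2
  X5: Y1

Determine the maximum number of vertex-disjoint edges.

4

Unit-capacity flow: source→left, listed edges, right→sink; max matching = max flow.
Augmenting path X1→Y4 (+1); matched 1.
Augmenting path X2→Y1 (+1); matched 2.
Augmenting path X3→Y2 (+1); matched 3.
Augmenting path X4→Y2→X3→Y5 (+1); matched 4.
No augmenting path remains; maximum matching = 4.
König certificate: {Y1, Y2, Y4, Y5} is a vertex cover of size 4 (every listed pair touches it), so no matching can be larger.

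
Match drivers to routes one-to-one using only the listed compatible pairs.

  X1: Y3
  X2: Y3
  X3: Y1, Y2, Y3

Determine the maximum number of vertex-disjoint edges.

2

Unit-capacity flow: source→left, listed edges, right→sink; max matching = max flow.
Augmenting path X1→Y3 (+1); matched 1.
Augmenting path X3→Y1 (+1); matched 2.
No augmenting path remains; maximum matching = 2.
König certificate: {X3, Y3} is a vertex cover of size 2 (every listed pair touches it), so no matching can be larger.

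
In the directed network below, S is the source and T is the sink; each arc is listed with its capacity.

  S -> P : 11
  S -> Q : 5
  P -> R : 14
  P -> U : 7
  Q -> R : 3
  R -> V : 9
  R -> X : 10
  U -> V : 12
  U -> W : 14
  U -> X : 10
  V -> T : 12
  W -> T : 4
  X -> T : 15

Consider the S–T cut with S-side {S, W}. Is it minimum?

Given cut capacity: 11 + 5 + 4 = 20.
Augment S→P→R→V→T: bottleneck 9, flow now 9.
Augment S→P→R→X→T: bottleneck 2, flow now 11.
Augment S→Q→R→X→T: bottleneck 3, flow now 14.
No augmenting path remains; maximum flow = 14.
In the residual graph, reachable from S: {S, Q}.
Min-cut edges: S→P (11), Q→R (3); capacity 11 + 3 = 14.
Cut capacity 20 exceeds the max flow 14, so it is not minimum.

No — its capacity is 20, but the minimum cut has capacity 14.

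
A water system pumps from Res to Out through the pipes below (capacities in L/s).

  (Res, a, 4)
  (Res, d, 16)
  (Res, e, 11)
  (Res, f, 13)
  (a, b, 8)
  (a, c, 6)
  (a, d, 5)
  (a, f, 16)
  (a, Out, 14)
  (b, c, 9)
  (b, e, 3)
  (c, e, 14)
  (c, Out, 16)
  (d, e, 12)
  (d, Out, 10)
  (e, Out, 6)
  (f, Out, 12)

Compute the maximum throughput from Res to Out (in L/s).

Augment Res→a→Out: bottleneck 4, flow now 4.
Augment Res→d→Out: bottleneck 10, flow now 14.
Augment Res→e→Out: bottleneck 6, flow now 20.
Augment Res→f→Out: bottleneck 12, flow now 32.
No augmenting path remains; maximum flow = 32.
In the residual graph, reachable from Res: {Res, d, e, f}.
Min-cut edges: Res→a (4), d→Out (10), e→Out (6), f→Out (12); capacity 4 + 10 + 6 + 12 = 32.
This cut is saturated, so no flow can exceed 32.

32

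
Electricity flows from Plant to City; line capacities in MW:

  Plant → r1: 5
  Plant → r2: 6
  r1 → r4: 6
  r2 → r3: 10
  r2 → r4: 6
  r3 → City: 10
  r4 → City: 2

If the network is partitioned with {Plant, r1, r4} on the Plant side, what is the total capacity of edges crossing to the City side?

Edges leaving {Plant, r1, r4}: Plant→r2 (6), r4→City (2).
Cut capacity = 6 + 2 = 8.

8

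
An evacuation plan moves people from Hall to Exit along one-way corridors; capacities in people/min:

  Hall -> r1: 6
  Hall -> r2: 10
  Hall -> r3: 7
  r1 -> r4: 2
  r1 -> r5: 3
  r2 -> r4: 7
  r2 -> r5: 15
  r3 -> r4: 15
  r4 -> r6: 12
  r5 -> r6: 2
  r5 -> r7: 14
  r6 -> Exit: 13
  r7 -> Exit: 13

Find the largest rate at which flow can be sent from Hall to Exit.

22

Augment Hall→r1→r4→r6→Exit: bottleneck 2, flow now 2.
Augment Hall→r1→r5→r6→Exit: bottleneck 2, flow now 4.
Augment Hall→r1→r5→r7→Exit: bottleneck 1, flow now 5.
Augment Hall→r2→r4→r6→Exit: bottleneck 7, flow now 12.
Augment Hall→r2→r5→r7→Exit: bottleneck 3, flow now 15.
Augment Hall→r3→r4→r6→Exit: bottleneck 2, flow now 17.
Augment Hall→r3→r4→r2→r5→r7→Exit: bottleneck 5, flow now 22. (uses reverse residual edge)
No augmenting path remains; maximum flow = 22.
In the residual graph, reachable from Hall: {Hall, r1}.
Min-cut edges: Hall→r2 (10), Hall→r3 (7), r1→r4 (2), r1→r5 (3); capacity 10 + 7 + 2 + 3 = 22.
This cut is saturated, so no flow can exceed 22.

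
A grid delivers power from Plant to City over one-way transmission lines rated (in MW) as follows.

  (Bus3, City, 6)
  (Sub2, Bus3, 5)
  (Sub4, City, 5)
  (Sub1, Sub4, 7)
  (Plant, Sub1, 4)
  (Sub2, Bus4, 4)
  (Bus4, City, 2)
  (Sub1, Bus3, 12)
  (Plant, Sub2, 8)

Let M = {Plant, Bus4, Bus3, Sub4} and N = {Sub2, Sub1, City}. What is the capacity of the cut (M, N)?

25

Edges leaving {Plant, Bus4, Bus3, Sub4}: Plant→Sub2 (8), Plant→Sub1 (4), Bus4→City (2), Bus3→City (6), Sub4→City (5).
Cut capacity = 8 + 4 + 2 + 6 + 5 = 25.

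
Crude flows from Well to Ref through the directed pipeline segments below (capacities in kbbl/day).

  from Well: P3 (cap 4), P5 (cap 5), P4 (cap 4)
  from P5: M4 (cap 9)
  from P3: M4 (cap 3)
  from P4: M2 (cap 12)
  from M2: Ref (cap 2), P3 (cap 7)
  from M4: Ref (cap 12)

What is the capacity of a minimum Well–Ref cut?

10

Augment Well→P5→M4→Ref: bottleneck 5, flow now 5.
Augment Well→P3→M4→Ref: bottleneck 3, flow now 8.
Augment Well→P4→M2→Ref: bottleneck 2, flow now 10.
No augmenting path remains; maximum flow = 10.
By max-flow min-cut, the minimum cut capacity equals the max flow.
In the residual graph, reachable from Well: {Well, P3, P4, M2}.
Min-cut edges: Well→P5 (5), P3→M4 (3), M2→Ref (2); capacity 5 + 3 + 2 = 10.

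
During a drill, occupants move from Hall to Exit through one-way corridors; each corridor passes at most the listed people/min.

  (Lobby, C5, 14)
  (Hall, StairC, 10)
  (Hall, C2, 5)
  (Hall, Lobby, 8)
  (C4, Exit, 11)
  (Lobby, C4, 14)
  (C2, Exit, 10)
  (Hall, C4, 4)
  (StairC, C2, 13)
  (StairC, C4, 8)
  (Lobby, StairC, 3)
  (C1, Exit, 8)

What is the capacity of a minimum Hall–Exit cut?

Augment Hall→C2→Exit: bottleneck 5, flow now 5.
Augment Hall→C4→Exit: bottleneck 4, flow now 9.
Augment Hall→Lobby→C4→Exit: bottleneck 7, flow now 16.
Augment Hall→StairC→C2→Exit: bottleneck 5, flow now 21.
No augmenting path remains; maximum flow = 21.
By max-flow min-cut, the minimum cut capacity equals the max flow.
In the residual graph, reachable from Hall: {Hall, Lobby, C5, StairC, C2, C4}.
Min-cut edges: C2→Exit (10), C4→Exit (11); capacity 10 + 11 = 21.

21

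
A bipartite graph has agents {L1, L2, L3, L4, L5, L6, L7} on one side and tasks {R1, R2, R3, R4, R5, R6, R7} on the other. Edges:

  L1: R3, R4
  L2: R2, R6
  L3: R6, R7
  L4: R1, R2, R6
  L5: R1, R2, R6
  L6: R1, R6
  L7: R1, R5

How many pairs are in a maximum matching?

Unit-capacity flow: source→left, listed edges, right→sink; max matching = max flow.
Augmenting path L1→R3 (+1); matched 1.
Augmenting path L2→R2 (+1); matched 2.
Augmenting path L3→R6 (+1); matched 3.
Augmenting path L4→R1 (+1); matched 4.
Augmenting path L7→R5 (+1); matched 5.
Augmenting path L5→R6→L3→R7 (+1); matched 6.
No augmenting path remains; maximum matching = 6.
König certificate: {L1, L3, L7, R1, R2, R6} is a vertex cover of size 6 (every listed pair touches it), so no matching can be larger.

6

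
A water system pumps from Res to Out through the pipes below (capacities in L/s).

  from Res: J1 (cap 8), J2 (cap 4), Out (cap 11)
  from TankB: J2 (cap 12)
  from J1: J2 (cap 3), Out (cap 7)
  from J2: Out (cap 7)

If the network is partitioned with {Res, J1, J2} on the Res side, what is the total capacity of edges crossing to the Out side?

Edges leaving {Res, J1, J2}: Res→Out (11), J1→Out (7), J2→Out (7).
Cut capacity = 11 + 7 + 7 = 25.

25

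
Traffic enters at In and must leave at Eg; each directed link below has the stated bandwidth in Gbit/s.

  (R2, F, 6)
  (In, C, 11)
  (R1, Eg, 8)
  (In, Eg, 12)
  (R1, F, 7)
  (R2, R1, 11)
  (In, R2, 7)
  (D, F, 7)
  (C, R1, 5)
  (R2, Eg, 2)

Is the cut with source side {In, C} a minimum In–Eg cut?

Given cut capacity: 7 + 12 + 5 = 24.
Augment In→Eg: bottleneck 12, flow now 12.
Augment In→R2→Eg: bottleneck 2, flow now 14.
Augment In→C→R1→Eg: bottleneck 5, flow now 19.
Augment In→R2→R1→Eg: bottleneck 3, flow now 22.
No augmenting path remains; maximum flow = 22.
In the residual graph, reachable from In: {In, C, R2, R1, F}.
Min-cut edges: In→Eg (12), R2→Eg (2), R1→Eg (8); capacity 12 + 2 + 8 = 22.
Cut capacity 24 exceeds the max flow 22, so it is not minimum.

No — its capacity is 24, but the minimum cut has capacity 22.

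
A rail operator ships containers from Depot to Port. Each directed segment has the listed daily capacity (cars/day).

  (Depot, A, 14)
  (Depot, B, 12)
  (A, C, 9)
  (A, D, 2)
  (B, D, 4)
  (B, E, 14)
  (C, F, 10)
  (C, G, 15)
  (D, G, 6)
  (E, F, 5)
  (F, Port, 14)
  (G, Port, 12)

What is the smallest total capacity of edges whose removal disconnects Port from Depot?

20

Augment Depot→A→C→F→Port: bottleneck 9, flow now 9.
Augment Depot→A→D→G→Port: bottleneck 2, flow now 11.
Augment Depot→B→D→G→Port: bottleneck 4, flow now 15.
Augment Depot→B→E→F→Port: bottleneck 5, flow now 20.
No augmenting path remains; maximum flow = 20.
By max-flow min-cut, the minimum cut capacity equals the max flow.
In the residual graph, reachable from Depot: {Depot, A, B, E}.
Min-cut edges: A→C (9), A→D (2), B→D (4), E→F (5); capacity 9 + 2 + 4 + 5 = 20.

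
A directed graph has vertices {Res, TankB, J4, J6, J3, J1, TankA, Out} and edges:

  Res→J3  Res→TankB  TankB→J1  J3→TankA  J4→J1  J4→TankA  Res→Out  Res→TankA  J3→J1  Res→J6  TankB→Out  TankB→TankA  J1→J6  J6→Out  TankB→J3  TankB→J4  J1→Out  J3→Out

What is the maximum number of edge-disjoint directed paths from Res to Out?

Assign every edge capacity 1; by Menger, the answer equals the max flow.
Path Res→Out (+1); total 1.
Path Res→TankB→Out (+1); total 2.
Path Res→J6→Out (+1); total 3.
Path Res→J3→Out (+1); total 4.
No residual Res→Out path; max flow = 4.
Certifying cut of size 4: {Res→J3, Res→J6, Res→Out, Res→TankB}.

4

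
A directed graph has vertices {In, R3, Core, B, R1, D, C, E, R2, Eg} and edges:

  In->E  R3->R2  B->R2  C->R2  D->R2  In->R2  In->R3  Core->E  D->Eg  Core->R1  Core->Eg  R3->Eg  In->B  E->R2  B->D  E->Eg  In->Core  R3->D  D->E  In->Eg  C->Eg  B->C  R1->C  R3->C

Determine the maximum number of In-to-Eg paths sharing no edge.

Assign every edge capacity 1; by Menger, the answer equals the max flow.
Path In→Eg (+1); total 1.
Path In→R3→Eg (+1); total 2.
Path In→Core→Eg (+1); total 3.
Path In→E→Eg (+1); total 4.
Path In→B→D→Eg (+1); total 5.
No residual In→Eg path; max flow = 5.
Certifying cut of size 5: {In→B, In→Core, In→E, In→Eg, In→R3}.

5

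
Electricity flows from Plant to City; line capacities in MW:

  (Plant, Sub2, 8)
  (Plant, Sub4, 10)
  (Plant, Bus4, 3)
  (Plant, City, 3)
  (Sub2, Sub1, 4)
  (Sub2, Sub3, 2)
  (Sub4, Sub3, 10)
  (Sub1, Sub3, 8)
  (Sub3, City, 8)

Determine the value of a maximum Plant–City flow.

Augment Plant→City: bottleneck 3, flow now 3.
Augment Plant→Sub2→Sub3→City: bottleneck 2, flow now 5.
Augment Plant→Sub4→Sub3→City: bottleneck 6, flow now 11.
No augmenting path remains; maximum flow = 11.
In the residual graph, reachable from Plant: {Plant, Sub2, Sub4, Bus4, Sub1, Sub3}.
Min-cut edges: Plant→City (3), Sub3→City (8); capacity 3 + 8 = 11.
This cut is saturated, so no flow can exceed 11.

11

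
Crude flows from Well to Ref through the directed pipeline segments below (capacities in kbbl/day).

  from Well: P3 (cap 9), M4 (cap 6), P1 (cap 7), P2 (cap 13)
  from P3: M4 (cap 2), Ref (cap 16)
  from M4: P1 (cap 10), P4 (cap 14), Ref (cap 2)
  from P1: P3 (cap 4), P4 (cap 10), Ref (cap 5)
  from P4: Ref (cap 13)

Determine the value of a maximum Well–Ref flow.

22

Augment Well→P3→Ref: bottleneck 9, flow now 9.
Augment Well→M4→Ref: bottleneck 2, flow now 11.
Augment Well→P1→Ref: bottleneck 5, flow now 16.
Augment Well→M4→P4→Ref: bottleneck 4, flow now 20.
Augment Well→P1→P3→Ref: bottleneck 2, flow now 22.
No augmenting path remains; maximum flow = 22.
In the residual graph, reachable from Well: {Well, P2}.
Min-cut edges: Well→P3 (9), Well→M4 (6), Well→P1 (7); capacity 9 + 6 + 7 = 22.
This cut is saturated, so no flow can exceed 22.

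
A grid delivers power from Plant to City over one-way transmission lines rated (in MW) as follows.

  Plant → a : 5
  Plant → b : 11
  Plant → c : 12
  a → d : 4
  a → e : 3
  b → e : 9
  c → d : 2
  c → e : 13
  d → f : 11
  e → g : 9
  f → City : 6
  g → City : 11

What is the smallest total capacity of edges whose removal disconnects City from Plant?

15

Augment Plant→a→d→f→City: bottleneck 4, flow now 4.
Augment Plant→a→e→g→City: bottleneck 1, flow now 5.
Augment Plant→b→e→g→City: bottleneck 8, flow now 13.
Augment Plant→c→d→f→City: bottleneck 2, flow now 15.
No augmenting path remains; maximum flow = 15.
By max-flow min-cut, the minimum cut capacity equals the max flow.
In the residual graph, reachable from Plant: {Plant, a, b, c, e}.
Min-cut edges: a→d (4), c→d (2), e→g (9); capacity 4 + 2 + 9 = 15.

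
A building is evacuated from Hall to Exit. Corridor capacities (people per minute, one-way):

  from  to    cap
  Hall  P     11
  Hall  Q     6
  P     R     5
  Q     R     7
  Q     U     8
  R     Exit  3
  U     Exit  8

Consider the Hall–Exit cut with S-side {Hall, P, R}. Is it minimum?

Yes — it is a minimum cut (capacity 9).

Given cut capacity: 6 + 3 = 9.
Augment Hall→P→R→Exit: bottleneck 3, flow now 3.
Augment Hall→Q→U→Exit: bottleneck 6, flow now 9.
No augmenting path remains; maximum flow = 9.
Cut capacity 9 equals the max flow, so it is a minimum cut.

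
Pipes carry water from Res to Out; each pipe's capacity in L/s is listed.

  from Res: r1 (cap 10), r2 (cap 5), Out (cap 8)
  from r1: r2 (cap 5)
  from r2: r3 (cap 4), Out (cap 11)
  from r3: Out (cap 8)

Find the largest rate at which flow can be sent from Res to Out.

18

Augment Res→Out: bottleneck 8, flow now 8.
Augment Res→r2→Out: bottleneck 5, flow now 13.
Augment Res→r1→r2→Out: bottleneck 5, flow now 18.
No augmenting path remains; maximum flow = 18.
In the residual graph, reachable from Res: {Res, r1}.
Min-cut edges: Res→r2 (5), Res→Out (8), r1→r2 (5); capacity 5 + 8 + 5 = 18.
This cut is saturated, so no flow can exceed 18.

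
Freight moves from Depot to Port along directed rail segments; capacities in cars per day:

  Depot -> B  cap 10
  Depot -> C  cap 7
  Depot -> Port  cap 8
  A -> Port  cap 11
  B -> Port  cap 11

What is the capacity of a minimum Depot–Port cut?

18

Augment Depot→Port: bottleneck 8, flow now 8.
Augment Depot→B→Port: bottleneck 10, flow now 18.
No augmenting path remains; maximum flow = 18.
By max-flow min-cut, the minimum cut capacity equals the max flow.
In the residual graph, reachable from Depot: {Depot, C}.
Min-cut edges: Depot→B (10), Depot→Port (8); capacity 10 + 8 = 18.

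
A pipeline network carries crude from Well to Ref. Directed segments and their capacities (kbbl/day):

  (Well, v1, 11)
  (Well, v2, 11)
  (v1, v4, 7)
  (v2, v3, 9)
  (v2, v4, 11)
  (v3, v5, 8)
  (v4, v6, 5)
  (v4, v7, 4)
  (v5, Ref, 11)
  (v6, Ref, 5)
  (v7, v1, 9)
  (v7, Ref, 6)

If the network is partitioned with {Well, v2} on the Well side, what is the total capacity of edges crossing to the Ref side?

Edges leaving {Well, v2}: Well→v1 (11), v2→v3 (9), v2→v4 (11).
Cut capacity = 11 + 9 + 11 = 31.

31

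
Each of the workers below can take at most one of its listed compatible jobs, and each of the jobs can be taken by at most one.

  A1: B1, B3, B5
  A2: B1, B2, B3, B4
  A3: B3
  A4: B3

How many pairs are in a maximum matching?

3

Unit-capacity flow: source→left, listed edges, right→sink; max matching = max flow.
Augmenting path A1→B1 (+1); matched 1.
Augmenting path A2→B2 (+1); matched 2.
Augmenting path A3→B3 (+1); matched 3.
No augmenting path remains; maximum matching = 3.
König certificate: {A1, A2, B3} is a vertex cover of size 3 (every listed pair touches it), so no matching can be larger.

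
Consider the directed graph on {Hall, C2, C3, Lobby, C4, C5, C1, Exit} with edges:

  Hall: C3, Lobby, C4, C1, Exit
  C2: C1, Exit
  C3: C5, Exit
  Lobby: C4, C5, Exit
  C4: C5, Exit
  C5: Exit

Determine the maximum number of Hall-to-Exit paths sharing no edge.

Assign every edge capacity 1; by Menger, the answer equals the max flow.
Path Hall→Exit (+1); total 1.
Path Hall→C3→Exit (+1); total 2.
Path Hall→Lobby→Exit (+1); total 3.
Path Hall→C4→Exit (+1); total 4.
No residual Hall→Exit path; max flow = 4.
Certifying cut of size 4: {Hall→C3, Hall→C4, Hall→Exit, Hall→Lobby}.

4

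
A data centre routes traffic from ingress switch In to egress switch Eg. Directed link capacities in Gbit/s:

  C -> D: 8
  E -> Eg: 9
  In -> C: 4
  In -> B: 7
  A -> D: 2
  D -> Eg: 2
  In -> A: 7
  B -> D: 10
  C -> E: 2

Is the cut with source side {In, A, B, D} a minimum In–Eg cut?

No — its capacity is 6, but the minimum cut has capacity 4.

Given cut capacity: 4 + 2 = 6.
Augment In→A→D→Eg: bottleneck 2, flow now 2.
Augment In→C→E→Eg: bottleneck 2, flow now 4.
No augmenting path remains; maximum flow = 4.
In the residual graph, reachable from In: {In, A, B, C, D}.
Min-cut edges: C→E (2), D→Eg (2); capacity 2 + 2 = 4.
Cut capacity 6 exceeds the max flow 4, so it is not minimum.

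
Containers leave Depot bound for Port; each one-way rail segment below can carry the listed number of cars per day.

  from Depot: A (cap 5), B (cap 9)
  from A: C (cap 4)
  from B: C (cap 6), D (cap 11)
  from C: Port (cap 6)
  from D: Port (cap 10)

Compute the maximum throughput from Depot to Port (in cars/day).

13

Augment Depot→A→C→Port: bottleneck 4, flow now 4.
Augment Depot→B→C→Port: bottleneck 2, flow now 6.
Augment Depot→B→D→Port: bottleneck 7, flow now 13.
No augmenting path remains; maximum flow = 13.
In the residual graph, reachable from Depot: {Depot, A}.
Min-cut edges: Depot→B (9), A→C (4); capacity 9 + 4 = 13.
This cut is saturated, so no flow can exceed 13.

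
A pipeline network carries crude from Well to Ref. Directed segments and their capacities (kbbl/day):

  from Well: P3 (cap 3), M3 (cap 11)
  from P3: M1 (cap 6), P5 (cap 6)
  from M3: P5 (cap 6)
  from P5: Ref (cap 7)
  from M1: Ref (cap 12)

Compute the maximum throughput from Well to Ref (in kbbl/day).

Augment Well→P3→P5→Ref: bottleneck 3, flow now 3.
Augment Well→M3→P5→Ref: bottleneck 4, flow now 7.
Augment Well→M3→P5→P3→M1→Ref: bottleneck 2, flow now 9. (uses reverse residual edge)
No augmenting path remains; maximum flow = 9.
In the residual graph, reachable from Well: {Well, M3}.
Min-cut edges: Well→P3 (3), M3→P5 (6); capacity 3 + 6 = 9.
This cut is saturated, so no flow can exceed 9.

9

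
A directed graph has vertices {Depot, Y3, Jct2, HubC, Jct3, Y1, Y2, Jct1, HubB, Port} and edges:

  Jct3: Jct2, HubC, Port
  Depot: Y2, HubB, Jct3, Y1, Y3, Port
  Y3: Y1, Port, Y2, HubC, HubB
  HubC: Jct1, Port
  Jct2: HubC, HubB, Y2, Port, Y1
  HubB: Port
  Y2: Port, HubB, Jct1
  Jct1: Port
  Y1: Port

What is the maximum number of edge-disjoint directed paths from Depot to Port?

Assign every edge capacity 1; by Menger, the answer equals the max flow.
Path Depot→Port (+1); total 1.
Path Depot→Y3→Port (+1); total 2.
Path Depot→Jct3→Port (+1); total 3.
Path Depot→Y1→Port (+1); total 4.
Path Depot→Y2→Port (+1); total 5.
Path Depot→HubB→Port (+1); total 6.
No residual Depot→Port path; max flow = 6.
Certifying cut of size 6: {Depot→HubB, Depot→Jct3, Depot→Port, Depot→Y1, Depot→Y2, Depot→Y3}.

6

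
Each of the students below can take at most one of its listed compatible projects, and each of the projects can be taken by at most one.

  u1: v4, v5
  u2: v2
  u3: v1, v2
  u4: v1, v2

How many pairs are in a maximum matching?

3

Unit-capacity flow: source→left, listed edges, right→sink; max matching = max flow.
Augmenting path u1→v4 (+1); matched 1.
Augmenting path u2→v2 (+1); matched 2.
Augmenting path u3→v1 (+1); matched 3.
No augmenting path remains; maximum matching = 3.
König certificate: {u1, v1, v2} is a vertex cover of size 3 (every listed pair touches it), so no matching can be larger.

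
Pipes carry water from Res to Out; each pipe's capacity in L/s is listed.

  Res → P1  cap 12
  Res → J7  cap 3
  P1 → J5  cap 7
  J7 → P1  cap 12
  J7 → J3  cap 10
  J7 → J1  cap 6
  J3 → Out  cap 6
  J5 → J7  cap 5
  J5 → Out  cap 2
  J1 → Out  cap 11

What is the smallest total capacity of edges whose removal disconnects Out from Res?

10

Augment Res→P1→J5→Out: bottleneck 2, flow now 2.
Augment Res→J7→J3→Out: bottleneck 3, flow now 5.
Augment Res→P1→J5→J7→J3→Out: bottleneck 3, flow now 8.
Augment Res→P1→J5→J7→J1→Out: bottleneck 2, flow now 10.
No augmenting path remains; maximum flow = 10.
By max-flow min-cut, the minimum cut capacity equals the max flow.
In the residual graph, reachable from Res: {Res, P1}.
Min-cut edges: Res→J7 (3), P1→J5 (7); capacity 3 + 7 = 10.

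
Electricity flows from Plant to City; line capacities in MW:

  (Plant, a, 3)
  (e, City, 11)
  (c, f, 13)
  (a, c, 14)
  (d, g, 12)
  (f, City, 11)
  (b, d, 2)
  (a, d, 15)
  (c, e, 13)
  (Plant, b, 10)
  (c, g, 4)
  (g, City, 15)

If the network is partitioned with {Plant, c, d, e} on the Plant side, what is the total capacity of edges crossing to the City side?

Edges leaving {Plant, c, d, e}: Plant→a (3), Plant→b (10), c→f (13), c→g (4), d→g (12), e→City (11).
Cut capacity = 3 + 10 + 13 + 4 + 12 + 11 = 53.

53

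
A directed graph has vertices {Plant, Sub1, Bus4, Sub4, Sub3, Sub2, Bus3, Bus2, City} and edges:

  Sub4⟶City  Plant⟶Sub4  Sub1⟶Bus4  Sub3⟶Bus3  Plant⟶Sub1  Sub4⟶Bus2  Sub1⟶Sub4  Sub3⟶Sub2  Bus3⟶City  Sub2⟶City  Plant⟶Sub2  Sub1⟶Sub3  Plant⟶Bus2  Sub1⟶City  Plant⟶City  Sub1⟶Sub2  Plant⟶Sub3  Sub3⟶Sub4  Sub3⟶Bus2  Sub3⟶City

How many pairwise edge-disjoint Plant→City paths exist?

Assign every edge capacity 1; by Menger, the answer equals the max flow.
Path Plant→City (+1); total 1.
Path Plant→Sub1→City (+1); total 2.
Path Plant→Sub4→City (+1); total 3.
Path Plant→Sub3→City (+1); total 4.
Path Plant→Sub2→City (+1); total 5.
No residual Plant→City path; max flow = 5.
Certifying cut of size 5: {Plant→City, Plant→Sub1, Plant→Sub2, Plant→Sub3, Plant→Sub4}.

5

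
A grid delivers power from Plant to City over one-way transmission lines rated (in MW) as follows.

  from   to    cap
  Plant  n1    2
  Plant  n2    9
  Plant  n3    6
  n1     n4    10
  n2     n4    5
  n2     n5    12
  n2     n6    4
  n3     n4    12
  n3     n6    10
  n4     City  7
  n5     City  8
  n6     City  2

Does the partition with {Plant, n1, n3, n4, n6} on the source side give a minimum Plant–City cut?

No — its capacity is 18, but the minimum cut has capacity 17.

Given cut capacity: 9 + 7 + 2 = 18.
Augment Plant→n1→n4→City: bottleneck 2, flow now 2.
Augment Plant→n2→n4→City: bottleneck 5, flow now 7.
Augment Plant→n2→n5→City: bottleneck 4, flow now 11.
Augment Plant→n3→n6→City: bottleneck 2, flow now 13.
Augment Plant→n3→n4→n2→n5→City: bottleneck 4, flow now 17. (uses reverse residual edge)
No augmenting path remains; maximum flow = 17.
In the residual graph, reachable from Plant: {Plant}.
Min-cut edges: Plant→n1 (2), Plant→n2 (9), Plant→n3 (6); capacity 2 + 9 + 6 = 17.
Cut capacity 18 exceeds the max flow 17, so it is not minimum.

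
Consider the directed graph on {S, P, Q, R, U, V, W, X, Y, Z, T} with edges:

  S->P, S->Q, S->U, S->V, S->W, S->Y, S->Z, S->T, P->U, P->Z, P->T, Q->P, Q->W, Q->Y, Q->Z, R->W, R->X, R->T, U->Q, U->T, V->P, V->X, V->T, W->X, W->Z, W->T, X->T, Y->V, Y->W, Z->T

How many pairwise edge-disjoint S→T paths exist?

Assign every edge capacity 1; by Menger, the answer equals the max flow.
Path S→T (+1); total 1.
Path S→P→T (+1); total 2.
Path S→U→T (+1); total 3.
Path S→V→T (+1); total 4.
Path S→W→T (+1); total 5.
Path S→Z→T (+1); total 6.
Path S→Q→W→X→T (+1); total 7.
No residual S→T path; max flow = 7.
Certifying cut of size 7: {P→T, S→T, U→T, V→T, W→T, X→T, Z→T}.

7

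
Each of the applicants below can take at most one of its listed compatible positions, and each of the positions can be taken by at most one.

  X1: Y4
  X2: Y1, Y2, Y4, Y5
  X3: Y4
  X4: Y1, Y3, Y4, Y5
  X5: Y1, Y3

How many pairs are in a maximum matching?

4

Unit-capacity flow: source→left, listed edges, right→sink; max matching = max flow.
Augmenting path X1→Y4 (+1); matched 1.
Augmenting path X2→Y1 (+1); matched 2.
Augmenting path X4→Y3 (+1); matched 3.
Augmenting path X5→Y1→X2→Y2 (+1); matched 4.
No augmenting path remains; maximum matching = 4.
König certificate: {X2, X4, X5, Y4} is a vertex cover of size 4 (every listed pair touches it), so no matching can be larger.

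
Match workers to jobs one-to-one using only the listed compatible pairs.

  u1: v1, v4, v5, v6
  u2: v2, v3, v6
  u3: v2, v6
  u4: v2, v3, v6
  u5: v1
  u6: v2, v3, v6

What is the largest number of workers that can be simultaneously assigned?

Unit-capacity flow: source→left, listed edges, right→sink; max matching = max flow.
Augmenting path u1→v1 (+1); matched 1.
Augmenting path u2→v2 (+1); matched 2.
Augmenting path u3→v6 (+1); matched 3.
Augmenting path u4→v3 (+1); matched 4.
Augmenting path u5→v1→u1→v4 (+1); matched 5.
No augmenting path remains; maximum matching = 5.
König certificate: {u1, u5, v2, v3, v6} is a vertex cover of size 5 (every listed pair touches it), so no matching can be larger.

5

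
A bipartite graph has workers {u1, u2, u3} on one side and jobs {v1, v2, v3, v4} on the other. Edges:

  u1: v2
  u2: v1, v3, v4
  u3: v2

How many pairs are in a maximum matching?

Unit-capacity flow: source→left, listed edges, right→sink; max matching = max flow.
Augmenting path u1→v2 (+1); matched 1.
Augmenting path u2→v1 (+1); matched 2.
No augmenting path remains; maximum matching = 2.
König certificate: {u2, v2} is a vertex cover of size 2 (every listed pair touches it), so no matching can be larger.

2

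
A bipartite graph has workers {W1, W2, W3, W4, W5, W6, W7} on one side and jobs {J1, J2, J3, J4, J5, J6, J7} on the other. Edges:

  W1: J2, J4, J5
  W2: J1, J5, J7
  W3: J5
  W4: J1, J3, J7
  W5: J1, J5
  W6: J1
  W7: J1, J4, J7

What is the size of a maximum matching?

6

Unit-capacity flow: source→left, listed edges, right→sink; max matching = max flow.
Augmenting path W1→J2 (+1); matched 1.
Augmenting path W2→J1 (+1); matched 2.
Augmenting path W3→J5 (+1); matched 3.
Augmenting path W4→J3 (+1); matched 4.
Augmenting path W7→J4 (+1); matched 5.
Augmenting path W5→J1→W2→J7 (+1); matched 6.
No augmenting path remains; maximum matching = 6.
König certificate: {W1, W2, W4, W7, J1, J5} is a vertex cover of size 6 (every listed pair touches it), so no matching can be larger.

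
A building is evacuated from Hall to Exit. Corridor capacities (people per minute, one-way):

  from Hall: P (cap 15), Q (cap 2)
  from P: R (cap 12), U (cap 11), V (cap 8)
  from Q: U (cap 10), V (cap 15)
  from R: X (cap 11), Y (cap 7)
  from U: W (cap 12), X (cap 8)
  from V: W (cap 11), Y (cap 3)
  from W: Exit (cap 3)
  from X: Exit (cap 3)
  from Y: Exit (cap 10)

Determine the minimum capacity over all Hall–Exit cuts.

16

Augment Hall→P→R→X→Exit: bottleneck 3, flow now 3.
Augment Hall→P→R→Y→Exit: bottleneck 7, flow now 10.
Augment Hall→P→U→W→Exit: bottleneck 3, flow now 13.
Augment Hall→P→V→Y→Exit: bottleneck 2, flow now 15.
Augment Hall→Q→V→Y→Exit: bottleneck 1, flow now 16.
No augmenting path remains; maximum flow = 16.
By max-flow min-cut, the minimum cut capacity equals the max flow.
In the residual graph, reachable from Hall: {Hall, P, Q, R, U, V, W, X}.
Min-cut edges: R→Y (7), V→Y (3), W→Exit (3), X→Exit (3); capacity 7 + 3 + 3 + 3 = 16.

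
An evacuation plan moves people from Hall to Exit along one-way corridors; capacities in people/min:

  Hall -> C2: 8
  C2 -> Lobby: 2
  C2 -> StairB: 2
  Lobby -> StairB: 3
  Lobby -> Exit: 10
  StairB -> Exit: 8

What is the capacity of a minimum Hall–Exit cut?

4

Augment Hall→C2→Lobby→Exit: bottleneck 2, flow now 2.
Augment Hall→C2→StairB→Exit: bottleneck 2, flow now 4.
No augmenting path remains; maximum flow = 4.
By max-flow min-cut, the minimum cut capacity equals the max flow.
In the residual graph, reachable from Hall: {Hall, C2}.
Min-cut edges: C2→Lobby (2), C2→StairB (2); capacity 2 + 2 = 4.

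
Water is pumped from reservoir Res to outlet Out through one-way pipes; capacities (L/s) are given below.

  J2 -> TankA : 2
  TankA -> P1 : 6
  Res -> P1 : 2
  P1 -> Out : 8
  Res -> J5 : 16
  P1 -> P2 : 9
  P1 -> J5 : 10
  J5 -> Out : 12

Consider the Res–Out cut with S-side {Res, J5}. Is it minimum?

Yes — it is a minimum cut (capacity 14).

Given cut capacity: 2 + 12 = 14.
Augment Res→P1→Out: bottleneck 2, flow now 2.
Augment Res→J5→Out: bottleneck 12, flow now 14.
No augmenting path remains; maximum flow = 14.
Cut capacity 14 equals the max flow, so it is a minimum cut.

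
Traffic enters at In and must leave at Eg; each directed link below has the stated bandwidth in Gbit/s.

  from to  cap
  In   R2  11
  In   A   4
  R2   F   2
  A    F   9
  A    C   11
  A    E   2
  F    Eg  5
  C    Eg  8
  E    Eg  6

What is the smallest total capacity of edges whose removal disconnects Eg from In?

Augment In→R2→F→Eg: bottleneck 2, flow now 2.
Augment In→A→F→Eg: bottleneck 3, flow now 5.
Augment In→A→C→Eg: bottleneck 1, flow now 6.
No augmenting path remains; maximum flow = 6.
By max-flow min-cut, the minimum cut capacity equals the max flow.
In the residual graph, reachable from In: {In, R2}.
Min-cut edges: In→A (4), R2→F (2); capacity 4 + 2 = 6.

6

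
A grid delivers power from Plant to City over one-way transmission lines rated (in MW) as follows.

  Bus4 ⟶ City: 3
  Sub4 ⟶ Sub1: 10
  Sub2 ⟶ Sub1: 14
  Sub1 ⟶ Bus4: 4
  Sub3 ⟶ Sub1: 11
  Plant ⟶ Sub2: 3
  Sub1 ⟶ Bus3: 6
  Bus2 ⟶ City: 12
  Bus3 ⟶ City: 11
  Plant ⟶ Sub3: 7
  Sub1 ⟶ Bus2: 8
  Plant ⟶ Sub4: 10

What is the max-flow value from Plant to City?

Augment Plant→Sub2→Sub1→Bus3→City: bottleneck 3, flow now 3.
Augment Plant→Sub4→Sub1→Bus3→City: bottleneck 3, flow now 6.
Augment Plant→Sub4→Sub1→Bus2→City: bottleneck 7, flow now 13.
Augment Plant→Sub3→Sub1→Bus2→City: bottleneck 1, flow now 14.
Augment Plant→Sub3→Sub1→Bus4→City: bottleneck 3, flow now 17.
No augmenting path remains; maximum flow = 17.
In the residual graph, reachable from Plant: {Plant, Sub2, Sub4, Sub3, Sub1, Bus4}.
Min-cut edges: Sub1→Bus3 (6), Sub1→Bus2 (8), Bus4→City (3); capacity 6 + 8 + 3 = 17.
This cut is saturated, so no flow can exceed 17.

17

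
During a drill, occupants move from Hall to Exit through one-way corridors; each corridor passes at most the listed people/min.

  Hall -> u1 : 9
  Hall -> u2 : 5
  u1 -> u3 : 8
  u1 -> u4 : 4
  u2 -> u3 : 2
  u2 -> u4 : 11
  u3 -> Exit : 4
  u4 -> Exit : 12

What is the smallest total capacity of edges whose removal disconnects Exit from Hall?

Augment Hall→u1→u3→Exit: bottleneck 4, flow now 4.
Augment Hall→u1→u4→Exit: bottleneck 4, flow now 8.
Augment Hall→u2→u4→Exit: bottleneck 5, flow now 13.
No augmenting path remains; maximum flow = 13.
By max-flow min-cut, the minimum cut capacity equals the max flow.
In the residual graph, reachable from Hall: {Hall, u1, u3}.
Min-cut edges: Hall→u2 (5), u1→u4 (4), u3→Exit (4); capacity 5 + 4 + 4 = 13.

13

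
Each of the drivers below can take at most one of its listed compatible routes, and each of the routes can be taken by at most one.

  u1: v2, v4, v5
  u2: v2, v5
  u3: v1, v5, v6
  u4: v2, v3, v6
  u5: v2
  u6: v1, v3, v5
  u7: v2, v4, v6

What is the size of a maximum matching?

6

Unit-capacity flow: source→left, listed edges, right→sink; max matching = max flow.
Augmenting path u1→v2 (+1); matched 1.
Augmenting path u2→v5 (+1); matched 2.
Augmenting path u3→v1 (+1); matched 3.
Augmenting path u4→v3 (+1); matched 4.
Augmenting path u7→v4 (+1); matched 5.
Augmenting path u6→v1→u3→v6 (+1); matched 6.
No augmenting path remains; maximum matching = 6.
König certificate: {v1, v2, v3, v4, v5, v6} is a vertex cover of size 6 (every listed pair touches it), so no matching can be larger.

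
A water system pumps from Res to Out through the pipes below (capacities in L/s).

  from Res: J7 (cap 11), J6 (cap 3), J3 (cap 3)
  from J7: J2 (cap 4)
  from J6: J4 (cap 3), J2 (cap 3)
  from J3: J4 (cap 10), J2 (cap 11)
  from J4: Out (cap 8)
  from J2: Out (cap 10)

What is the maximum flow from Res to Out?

10

Augment Res→J7→J2→Out: bottleneck 4, flow now 4.
Augment Res→J6→J4→Out: bottleneck 3, flow now 7.
Augment Res→J3→J4→Out: bottleneck 3, flow now 10.
No augmenting path remains; maximum flow = 10.
In the residual graph, reachable from Res: {Res, J7}.
Min-cut edges: Res→J6 (3), Res→J3 (3), J7→J2 (4); capacity 3 + 3 + 4 = 10.
This cut is saturated, so no flow can exceed 10.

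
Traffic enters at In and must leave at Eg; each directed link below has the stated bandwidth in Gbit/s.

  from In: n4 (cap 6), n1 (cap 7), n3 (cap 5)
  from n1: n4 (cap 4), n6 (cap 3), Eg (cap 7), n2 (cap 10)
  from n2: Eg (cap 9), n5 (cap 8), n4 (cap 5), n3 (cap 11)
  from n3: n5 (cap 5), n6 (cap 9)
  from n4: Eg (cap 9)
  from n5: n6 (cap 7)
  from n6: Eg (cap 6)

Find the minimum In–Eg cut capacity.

18

Augment In→n1→Eg: bottleneck 7, flow now 7.
Augment In→n4→Eg: bottleneck 6, flow now 13.
Augment In→n3→n6→Eg: bottleneck 5, flow now 18.
No augmenting path remains; maximum flow = 18.
By max-flow min-cut, the minimum cut capacity equals the max flow.
In the residual graph, reachable from In: {In}.
Min-cut edges: In→n1 (7), In→n3 (5), In→n4 (6); capacity 7 + 5 + 6 = 18.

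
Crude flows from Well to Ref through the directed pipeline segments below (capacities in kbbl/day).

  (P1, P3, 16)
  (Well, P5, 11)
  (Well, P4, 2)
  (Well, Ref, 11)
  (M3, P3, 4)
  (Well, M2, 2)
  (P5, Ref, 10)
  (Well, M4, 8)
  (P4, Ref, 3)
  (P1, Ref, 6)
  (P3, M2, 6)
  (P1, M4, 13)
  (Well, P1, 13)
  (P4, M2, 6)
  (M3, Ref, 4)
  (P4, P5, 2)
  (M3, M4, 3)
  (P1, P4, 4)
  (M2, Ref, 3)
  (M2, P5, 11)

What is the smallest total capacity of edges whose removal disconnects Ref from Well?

33

Augment Well→Ref: bottleneck 11, flow now 11.
Augment Well→P1→Ref: bottleneck 6, flow now 17.
Augment Well→P4→Ref: bottleneck 2, flow now 19.
Augment Well→M2→Ref: bottleneck 2, flow now 21.
Augment Well→P5→Ref: bottleneck 10, flow now 31.
Augment Well→P1→P4→Ref: bottleneck 1, flow now 32.
Augment Well→P1→P4→M2→Ref: bottleneck 1, flow now 33.
No augmenting path remains; maximum flow = 33.
By max-flow min-cut, the minimum cut capacity equals the max flow.
In the residual graph, reachable from Well: {Well, P1, P4, P3, M4, M2, P5}.
Min-cut edges: Well→Ref (11), P1→Ref (6), P4→Ref (3), M2→Ref (3), P5→Ref (10); capacity 11 + 6 + 3 + 3 + 10 = 33.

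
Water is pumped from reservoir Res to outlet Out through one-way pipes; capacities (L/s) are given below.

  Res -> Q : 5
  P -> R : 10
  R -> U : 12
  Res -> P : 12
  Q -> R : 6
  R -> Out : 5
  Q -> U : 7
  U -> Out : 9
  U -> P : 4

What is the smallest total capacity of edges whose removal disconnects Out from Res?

14

Augment Res→P→R→Out: bottleneck 5, flow now 5.
Augment Res→Q→U→Out: bottleneck 5, flow now 10.
Augment Res→P→R→U→Out: bottleneck 4, flow now 14.
No augmenting path remains; maximum flow = 14.
By max-flow min-cut, the minimum cut capacity equals the max flow.
In the residual graph, reachable from Res: {Res, P, Q, R, U}.
Min-cut edges: R→Out (5), U→Out (9); capacity 5 + 9 = 14.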